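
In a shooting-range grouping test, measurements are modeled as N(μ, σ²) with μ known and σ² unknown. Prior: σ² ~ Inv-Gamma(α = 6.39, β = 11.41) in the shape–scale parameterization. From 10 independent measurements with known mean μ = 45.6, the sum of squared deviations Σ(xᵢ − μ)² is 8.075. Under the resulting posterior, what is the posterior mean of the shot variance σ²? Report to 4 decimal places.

1.4868

With known mean μ and an Inverse-Gamma(α, β) prior on σ², the Normal likelihood is conjugate: posterior is Inv-Gamma(α + n/2, β + Σ(xᵢ−μ)²/2).
Posterior: Inv-Gamma(6.39 + 10/2, 11.41 + 8.075/2) = Inv-Gamma(11.39, 15.4475).
E[σ²|data] = β/(α−1) = 15.4475/10.39 = 1.4868.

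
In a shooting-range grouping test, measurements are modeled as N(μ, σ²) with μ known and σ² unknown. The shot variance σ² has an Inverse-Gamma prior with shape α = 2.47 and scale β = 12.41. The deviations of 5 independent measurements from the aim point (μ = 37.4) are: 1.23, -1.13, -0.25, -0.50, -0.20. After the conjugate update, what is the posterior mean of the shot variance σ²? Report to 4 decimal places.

3.5217

With known mean μ and an Inverse-Gamma(α, β) prior on σ², the Normal likelihood is conjugate: posterior is Inv-Gamma(α + n/2, β + Σ(xᵢ−μ)²/2).
Σ(xᵢ−μ)² = (1.23)² + (-1.13)² + (-0.25)² + (-0.50)² + (-0.20)² = 3.1423.
Posterior: Inv-Gamma(2.47 + 5/2, 12.41 + 3.1423/2) = Inv-Gamma(4.97, 13.98115).
E[σ²|data] = β/(α−1) = 13.98115/3.97 = 3.5217.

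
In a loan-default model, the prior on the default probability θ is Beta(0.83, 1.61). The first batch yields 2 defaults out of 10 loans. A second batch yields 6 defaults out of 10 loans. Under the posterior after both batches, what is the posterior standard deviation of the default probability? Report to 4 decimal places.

0.1009

The Beta prior is conjugate to a Binomial/Bernoulli likelihood; the update adds successes to α and failures to β.
After batch 1: Beta(0.83+2, 1.61+8) = Beta(2.83, 9.61).
After batch 2: Beta(2.83+6, 9.61+4) = Beta(8.83, 13.61).
Var = αβ/((α+β)²(α+β+1)) = 8.83·13.61/(22.44²·23.44) = 0.01018159; SD = √0.01018159 = 0.1009.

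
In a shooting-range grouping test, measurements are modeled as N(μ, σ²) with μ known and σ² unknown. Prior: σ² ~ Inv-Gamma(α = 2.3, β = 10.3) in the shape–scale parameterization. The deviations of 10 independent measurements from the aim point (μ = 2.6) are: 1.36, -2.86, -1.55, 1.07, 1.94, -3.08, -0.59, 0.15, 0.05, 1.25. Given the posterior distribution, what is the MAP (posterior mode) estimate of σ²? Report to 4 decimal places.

With known mean μ and an Inverse-Gamma(α, β) prior on σ², the Normal likelihood is conjugate: posterior is Inv-Gamma(α + n/2, β + Σ(xᵢ−μ)²/2).
Σ(xᵢ−μ)² = (1.36)² + (-2.86)² + (-1.55)² + (1.07)² + (1.94)² + (-3.08)² + (-0.59)² + (0.15)² + (0.05)² + (1.25)² = 28.7622.
Posterior: Inv-Gamma(2.3 + 10/2, 10.3 + 28.7622/2) = Inv-Gamma(7.30, 24.68110).
Mode = β/(α+1) = 24.68110/8.30 = 2.9736.

2.9736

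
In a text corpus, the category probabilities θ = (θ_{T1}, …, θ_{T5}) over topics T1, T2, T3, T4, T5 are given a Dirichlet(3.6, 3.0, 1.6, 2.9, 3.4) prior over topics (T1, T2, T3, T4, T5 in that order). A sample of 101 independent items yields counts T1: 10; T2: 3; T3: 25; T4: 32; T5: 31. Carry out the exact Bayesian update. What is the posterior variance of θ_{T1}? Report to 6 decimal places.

The Dirichlet prior is conjugate to the Multinomial likelihood: each posterior αⱼ = prior αⱼ + observed count nⱼ.
Posterior concentration: (13.6, 6.0, 26.6, 34.9, 34.4), total = 115.5.
Var[θ_j] = α_j(Σα−α_j)/((Σα)²(Σα+1)) = 13.6·101.9/(115.5²·116.5) = 0.000892.

0.000892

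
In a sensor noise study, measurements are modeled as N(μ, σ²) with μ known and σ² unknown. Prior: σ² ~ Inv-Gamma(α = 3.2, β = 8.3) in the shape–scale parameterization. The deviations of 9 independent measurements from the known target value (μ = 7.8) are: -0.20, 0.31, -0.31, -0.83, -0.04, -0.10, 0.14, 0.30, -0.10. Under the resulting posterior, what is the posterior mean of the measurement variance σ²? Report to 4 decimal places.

1.3173

With known mean μ and an Inverse-Gamma(α, β) prior on σ², the Normal likelihood is conjugate: posterior is Inv-Gamma(α + n/2, β + Σ(xᵢ−μ)²/2).
Σ(xᵢ−μ)² = (-0.20)² + (0.31)² + (-0.31)² + (-0.83)² + (-0.04)² + (-0.10)² + (0.14)² + (0.30)² + (-0.10)² = 1.0523.
Posterior: Inv-Gamma(3.2 + 9/2, 8.3 + 1.0523/2) = Inv-Gamma(7.70, 8.82615).
E[σ²|data] = β/(α−1) = 8.82615/6.70 = 1.3173.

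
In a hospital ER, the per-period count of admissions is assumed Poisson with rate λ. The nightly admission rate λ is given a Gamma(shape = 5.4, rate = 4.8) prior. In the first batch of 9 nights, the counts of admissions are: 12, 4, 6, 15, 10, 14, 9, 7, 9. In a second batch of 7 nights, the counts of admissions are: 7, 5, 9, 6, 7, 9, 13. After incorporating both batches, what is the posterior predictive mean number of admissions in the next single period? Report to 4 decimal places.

7.0865

With a Gamma(shape α, rate β) prior, the Poisson likelihood is conjugate: the posterior is Gamma(α + ΣXᵢ, β + n).
Batch 1: sum of counts S = 86 over n = 9 nights.
After batch 1: Gamma(α+S, β+n) = Gamma(5.4+86, 4.8+9) = Gamma(91.4, 13.8).
Batch 2: sum of counts S = 56 over n = 7 nights.
After batch 2: Gamma(α+S, β+n) = Gamma(91.4+56, 13.8+7) = Gamma(147.4, 20.8).
The predictive distribution for one future period is NegBinom with mean α/β = 7.0865.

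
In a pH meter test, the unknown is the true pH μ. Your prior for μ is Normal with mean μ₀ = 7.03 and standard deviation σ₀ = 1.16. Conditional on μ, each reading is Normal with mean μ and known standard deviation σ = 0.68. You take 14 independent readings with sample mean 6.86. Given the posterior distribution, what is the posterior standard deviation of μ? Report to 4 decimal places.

For Normal data with known variance σ², a Normal(μ₀, σ₀²) prior on μ is conjugate. Posterior precision = 1/σ₀² + n/σ²; posterior mean is the precision-weighted average of μ₀ and x̄.
σ₀² = 1.16² = 1.3456, σ² = 0.68² = 0.4624; σ² + n·σ₀² = 0.4624 + 14·1.3456 = 19.3008.
Posterior precision = 1/σ₀² + n/σ² = 1/1.3456 + 14/0.4624 = (σ² + n·σ₀²)/(σ₀²σ²) = 19.3008/(1.3456·0.4624); posterior variance σₙ² = σ₀²σ²/(σ² + n·σ₀²) = 1.3456·0.4624/19.3008 = 0.032237.
Posterior SD = √σₙ² = √(1.3456·0.4624/19.3008) = 0.1795.

0.1795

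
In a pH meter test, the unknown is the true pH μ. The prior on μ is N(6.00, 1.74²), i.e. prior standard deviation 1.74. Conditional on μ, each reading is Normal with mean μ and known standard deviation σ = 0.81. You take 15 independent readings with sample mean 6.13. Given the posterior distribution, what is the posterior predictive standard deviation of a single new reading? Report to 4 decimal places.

0.8362

For Normal data with known variance σ², a Normal(μ₀, σ₀²) prior on μ is conjugate. Posterior precision = 1/σ₀² + n/σ²; posterior mean is the precision-weighted average of μ₀ and x̄.
σ₀² = 1.74² = 3.0276, σ² = 0.81² = 0.6561; σ² + n·σ₀² = 0.6561 + 15·3.0276 = 46.0701.
Posterior precision = 1/σ₀² + n/σ² = 1/3.0276 + 15/0.6561 = (σ² + n·σ₀²)/(σ₀²σ²) = 46.0701/(3.0276·0.6561); posterior variance σₙ² = σ₀²σ²/(σ² + n·σ₀²) = 3.0276·0.6561/46.0701 = 0.043117.
Predictive variance for one new observation = σₙ² + σ² = 3.0276·0.6561/46.0701 + 0.6561 = σ²·(σ₀² + 46.0701)/46.0701 = 0.6561·49.0977/46.0701 = 0.699217; SD = √(0.6561·49.0977/46.0701) = 0.8362.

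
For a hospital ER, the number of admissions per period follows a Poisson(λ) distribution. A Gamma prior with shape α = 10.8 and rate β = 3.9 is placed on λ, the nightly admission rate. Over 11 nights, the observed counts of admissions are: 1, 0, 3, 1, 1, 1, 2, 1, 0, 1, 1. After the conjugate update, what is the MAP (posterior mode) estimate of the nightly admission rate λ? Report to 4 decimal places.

1.4631

With a Gamma(shape α, rate β) prior, the Poisson likelihood is conjugate: the posterior is Gamma(α + ΣXᵢ, β + n).
Sum of counts S = 12 over n = 11 nights.
Posterior: Gamma(α+S, β+n) = Gamma(10.8+12, 3.9+11) = Gamma(22.8, 14.9).
Mode of Gamma(α,β) for α≥1 is (α−1)/β = 21.8/14.9 = 1.4631.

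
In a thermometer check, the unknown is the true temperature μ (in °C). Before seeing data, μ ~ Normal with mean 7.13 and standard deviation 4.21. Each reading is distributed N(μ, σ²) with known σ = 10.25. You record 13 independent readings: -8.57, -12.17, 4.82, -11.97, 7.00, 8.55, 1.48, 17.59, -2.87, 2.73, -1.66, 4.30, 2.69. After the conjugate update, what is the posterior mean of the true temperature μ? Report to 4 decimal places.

For Normal data with known variance σ², a Normal(μ₀, σ₀²) prior on μ is conjugate. Posterior precision = 1/σ₀² + n/σ²; posterior mean is the precision-weighted average of μ₀ and x̄.
Σxᵢ = (-8.57) + (-12.17) + 4.82 + (-11.97) + 7.00 + 8.55 + 1.48 + 17.59 + (-2.87) + 2.73 + (-1.66) + 4.30 + 2.69 = 11.92, so n·x̄ = 11.92.
σ₀² = 4.21² = 17.7241, σ² = 10.25² = 105.0625; σ² + n·σ₀² = 105.0625 + 13·17.7241 = 335.4758.
Posterior mean = (μ₀/σ₀² + n·x̄/σ²)/(1/σ₀² + n/σ²) = (σ²·μ₀ + σ₀²·n·x̄)/(σ² + n·σ₀²) = (105.0625·7.13 + 17.7241·11.92)/335.4758 = 960.366897/335.4758 = 2.8627.

2.8627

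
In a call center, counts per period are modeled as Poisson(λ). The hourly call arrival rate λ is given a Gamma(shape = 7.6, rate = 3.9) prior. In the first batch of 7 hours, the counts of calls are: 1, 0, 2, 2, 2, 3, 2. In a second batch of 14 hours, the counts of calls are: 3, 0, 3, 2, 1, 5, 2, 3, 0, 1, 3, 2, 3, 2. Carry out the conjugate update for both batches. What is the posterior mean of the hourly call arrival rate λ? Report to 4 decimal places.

With a Gamma(shape α, rate β) prior, the Poisson likelihood is conjugate: the posterior is Gamma(α + ΣXᵢ, β + n).
Batch 1: sum of counts S = 12 over n = 7 hours.
After batch 1: Gamma(α+S, β+n) = Gamma(7.6+12, 3.9+7) = Gamma(19.6, 10.9).
Batch 2: sum of counts S = 30 over n = 14 hours.
After batch 2: Gamma(α+S, β+n) = Gamma(19.6+30, 10.9+14) = Gamma(49.6, 24.9).
Posterior mean = α/β = 49.6/24.9 = 1.9920.

1.9920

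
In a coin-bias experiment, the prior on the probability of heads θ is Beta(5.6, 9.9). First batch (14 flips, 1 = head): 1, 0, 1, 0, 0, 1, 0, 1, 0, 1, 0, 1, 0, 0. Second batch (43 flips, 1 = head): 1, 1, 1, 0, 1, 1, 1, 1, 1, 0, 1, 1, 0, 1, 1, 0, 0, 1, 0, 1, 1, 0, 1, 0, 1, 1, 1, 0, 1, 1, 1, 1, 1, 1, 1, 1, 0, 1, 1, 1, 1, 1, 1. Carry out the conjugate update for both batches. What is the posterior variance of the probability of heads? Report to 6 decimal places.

0.003221

The Beta prior is conjugate to a Binomial/Bernoulli likelihood; the update adds successes to α and failures to β.
After batch 1: Beta(5.6+6, 9.9+8) = Beta(11.6, 17.9).
After batch 2: Beta(11.6+33, 17.9+10) = Beta(44.6, 27.9).
Var = αβ/((α+β)²(α+β+1)) = 44.6·27.9/(72.5²·73.5) = 0.003221.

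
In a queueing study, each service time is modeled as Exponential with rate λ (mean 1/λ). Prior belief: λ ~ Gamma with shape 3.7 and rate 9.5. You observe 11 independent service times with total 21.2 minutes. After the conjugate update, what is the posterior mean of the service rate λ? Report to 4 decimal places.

0.4788

With a Gamma(shape α, rate β) prior on the exponential rate λ, the posterior after n observations with total T = Σxᵢ is Gamma(α+n, β+T).
Posterior: Gamma(3.7+11, 9.5+21.2) = Gamma(14.7, 30.7).
Posterior mean of λ = α/β = 14.7/30.7 = 0.4788.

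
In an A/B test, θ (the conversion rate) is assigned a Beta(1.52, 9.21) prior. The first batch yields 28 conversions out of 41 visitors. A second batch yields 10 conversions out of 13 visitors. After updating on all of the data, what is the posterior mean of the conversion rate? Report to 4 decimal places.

0.6105

The Beta prior is conjugate to a Binomial/Bernoulli likelihood; the update adds successes to α and failures to β.
After batch 1: Beta(1.52+28, 9.21+13) = Beta(29.52, 22.21).
After batch 2: Beta(29.52+10, 22.21+3) = Beta(39.52, 25.21).
Posterior mean = α/(α+β) = 39.52/64.73 = 0.6105.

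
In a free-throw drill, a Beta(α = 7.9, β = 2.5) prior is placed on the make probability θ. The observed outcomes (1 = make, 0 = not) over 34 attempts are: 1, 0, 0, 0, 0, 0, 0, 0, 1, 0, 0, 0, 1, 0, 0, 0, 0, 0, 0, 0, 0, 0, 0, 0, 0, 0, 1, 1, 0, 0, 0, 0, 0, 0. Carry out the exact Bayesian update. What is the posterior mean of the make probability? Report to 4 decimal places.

The Beta prior is conjugate to a Binomial/Bernoulli likelihood; the update adds successes to α and failures to β.
Posterior: Beta(α+k, β+n−k) = Beta(7.9+5, 2.5+29) = Beta(12.9, 31.5).
Posterior mean = α/(α+β) = 12.9/44.4 = 0.2905.

0.2905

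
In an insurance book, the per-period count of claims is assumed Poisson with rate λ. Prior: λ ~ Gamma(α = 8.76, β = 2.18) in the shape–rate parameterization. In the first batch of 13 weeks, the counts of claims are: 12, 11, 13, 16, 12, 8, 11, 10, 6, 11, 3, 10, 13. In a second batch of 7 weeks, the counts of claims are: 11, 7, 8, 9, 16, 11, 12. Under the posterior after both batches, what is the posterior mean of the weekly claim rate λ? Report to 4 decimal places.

With a Gamma(shape α, rate β) prior, the Poisson likelihood is conjugate: the posterior is Gamma(α + ΣXᵢ, β + n).
Batch 1: sum of counts S = 136 over n = 13 weeks.
After batch 1: Gamma(α+S, β+n) = Gamma(8.76+136, 2.18+13) = Gamma(144.76, 15.18).
Batch 2: sum of counts S = 74 over n = 7 weeks.
After batch 2: Gamma(α+S, β+n) = Gamma(144.76+74, 15.18+7) = Gamma(218.76, 22.18).
Posterior mean = α/β = 218.76/22.18 = 9.8629.

9.8629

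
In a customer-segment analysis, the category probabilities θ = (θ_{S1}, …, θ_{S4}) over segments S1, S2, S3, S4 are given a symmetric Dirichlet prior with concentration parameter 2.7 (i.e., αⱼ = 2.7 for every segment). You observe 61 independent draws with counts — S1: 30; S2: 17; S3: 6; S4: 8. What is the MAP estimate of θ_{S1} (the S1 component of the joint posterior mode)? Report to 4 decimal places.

0.4676

The Dirichlet prior is conjugate to the Multinomial likelihood: each posterior αⱼ = prior αⱼ + observed count nⱼ.
Posterior concentration: (32.7, 19.7, 8.7, 10.7), total = 71.8.
Joint mode component: (α_{S1}−1)/(Σα−K) = 31.7/67.8 = 0.4676.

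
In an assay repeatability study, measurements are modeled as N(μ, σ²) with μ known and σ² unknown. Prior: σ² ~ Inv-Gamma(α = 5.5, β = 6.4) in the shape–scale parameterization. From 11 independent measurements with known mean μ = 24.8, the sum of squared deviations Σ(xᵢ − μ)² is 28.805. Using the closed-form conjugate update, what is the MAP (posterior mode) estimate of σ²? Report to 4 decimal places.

With known mean μ and an Inverse-Gamma(α, β) prior on σ², the Normal likelihood is conjugate: posterior is Inv-Gamma(α + n/2, β + Σ(xᵢ−μ)²/2).
Posterior: Inv-Gamma(5.5 + 11/2, 6.4 + 28.805/2) = Inv-Gamma(11.00, 20.8025).
Mode = β/(α+1) = 20.8025/12.00 = 1.7335.

1.7335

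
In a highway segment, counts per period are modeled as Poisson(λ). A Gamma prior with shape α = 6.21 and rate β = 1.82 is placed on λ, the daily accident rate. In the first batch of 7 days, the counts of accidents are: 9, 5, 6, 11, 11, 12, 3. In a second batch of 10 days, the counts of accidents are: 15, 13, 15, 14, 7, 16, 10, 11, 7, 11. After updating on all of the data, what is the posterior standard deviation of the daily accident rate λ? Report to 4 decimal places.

With a Gamma(shape α, rate β) prior, the Poisson likelihood is conjugate: the posterior is Gamma(α + ΣXᵢ, β + n).
Batch 1: sum of counts S = 57 over n = 7 days.
After batch 1: Gamma(α+S, β+n) = Gamma(6.21+57, 1.82+7) = Gamma(63.21, 8.82).
Batch 2: sum of counts S = 119 over n = 10 days.
After batch 2: Gamma(α+S, β+n) = Gamma(63.21+119, 8.82+10) = Gamma(182.21, 18.82).
SD = √α/β = √182.21/18.82 = 0.7172.

0.7172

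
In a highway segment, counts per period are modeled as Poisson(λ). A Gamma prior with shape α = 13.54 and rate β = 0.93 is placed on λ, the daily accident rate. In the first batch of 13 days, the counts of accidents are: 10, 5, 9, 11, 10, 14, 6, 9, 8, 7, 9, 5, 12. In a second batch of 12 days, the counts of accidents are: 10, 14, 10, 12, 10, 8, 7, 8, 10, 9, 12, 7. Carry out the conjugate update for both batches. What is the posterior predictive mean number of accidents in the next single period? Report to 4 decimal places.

With a Gamma(shape α, rate β) prior, the Poisson likelihood is conjugate: the posterior is Gamma(α + ΣXᵢ, β + n).
Batch 1: sum of counts S = 115 over n = 13 days.
After batch 1: Gamma(α+S, β+n) = Gamma(13.54+115, 0.93+13) = Gamma(128.54, 13.93).
Batch 2: sum of counts S = 117 over n = 12 days.
After batch 2: Gamma(α+S, β+n) = Gamma(128.54+117, 13.93+12) = Gamma(245.54, 25.93).
The predictive distribution for one future period is NegBinom with mean α/β = 9.4693.

9.4693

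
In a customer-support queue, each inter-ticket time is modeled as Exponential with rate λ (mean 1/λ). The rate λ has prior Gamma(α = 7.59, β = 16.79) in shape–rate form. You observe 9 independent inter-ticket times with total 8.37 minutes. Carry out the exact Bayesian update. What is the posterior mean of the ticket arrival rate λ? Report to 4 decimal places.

With a Gamma(shape α, rate β) prior on the exponential rate λ, the posterior after n observations with total T = Σxᵢ is Gamma(α+n, β+T).
Posterior: Gamma(7.59+9, 16.79+8.37) = Gamma(16.59, 25.16).
Posterior mean of λ = α/β = 16.59/25.16 = 0.6594.

0.6594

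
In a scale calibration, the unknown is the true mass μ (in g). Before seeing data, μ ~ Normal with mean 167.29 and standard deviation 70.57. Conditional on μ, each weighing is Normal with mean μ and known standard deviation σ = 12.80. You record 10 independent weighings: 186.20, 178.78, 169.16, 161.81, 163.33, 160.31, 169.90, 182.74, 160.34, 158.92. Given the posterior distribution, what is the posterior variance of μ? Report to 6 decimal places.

16.330275

For Normal data with known variance σ², a Normal(μ₀, σ₀²) prior on μ is conjugate. Posterior precision = 1/σ₀² + n/σ²; posterior mean is the precision-weighted average of μ₀ and x̄.
σ₀² = 70.57² = 4980.1249, σ² = 12.80² = 163.84; σ² + n·σ₀² = 163.84 + 10·4980.1249 = 49965.089.
Posterior precision = 1/σ₀² + n/σ² = 1/4980.1249 + 10/163.84 = (σ² + n·σ₀²)/(σ₀²σ²) = 49965.089/(4980.1249·163.84); posterior variance σₙ² = σ₀²σ²/(σ² + n·σ₀²) = 4980.1249·163.84/49965.089 = 16.330275.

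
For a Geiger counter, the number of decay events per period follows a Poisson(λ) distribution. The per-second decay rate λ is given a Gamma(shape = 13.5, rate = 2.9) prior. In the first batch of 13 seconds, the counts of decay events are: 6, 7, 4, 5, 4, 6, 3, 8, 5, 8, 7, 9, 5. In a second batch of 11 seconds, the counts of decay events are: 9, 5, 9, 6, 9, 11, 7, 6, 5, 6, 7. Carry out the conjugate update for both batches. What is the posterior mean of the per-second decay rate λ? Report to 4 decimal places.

With a Gamma(shape α, rate β) prior, the Poisson likelihood is conjugate: the posterior is Gamma(α + ΣXᵢ, β + n).
Batch 1: sum of counts S = 77 over n = 13 seconds.
After batch 1: Gamma(α+S, β+n) = Gamma(13.5+77, 2.9+13) = Gamma(90.5, 15.9).
Batch 2: sum of counts S = 80 over n = 11 seconds.
After batch 2: Gamma(α+S, β+n) = Gamma(90.5+80, 15.9+11) = Gamma(170.5, 26.9).
Posterior mean = α/β = 170.5/26.9 = 6.3383.

6.3383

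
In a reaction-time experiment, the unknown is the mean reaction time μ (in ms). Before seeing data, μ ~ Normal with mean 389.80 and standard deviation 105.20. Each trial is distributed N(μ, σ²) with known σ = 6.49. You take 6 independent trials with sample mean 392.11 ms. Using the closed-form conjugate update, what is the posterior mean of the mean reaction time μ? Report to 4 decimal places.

392.1085

For Normal data with known variance σ², a Normal(μ₀, σ₀²) prior on μ is conjugate. Posterior precision = 1/σ₀² + n/σ²; posterior mean is the precision-weighted average of μ₀ and x̄.
n·x̄ = 6·392.11 = 2352.66.
σ₀² = 105.20² = 11067.04, σ² = 6.49² = 42.1201; σ² + n·σ₀² = 42.1201 + 6·11067.04 = 66444.3601.
Posterior mean = (μ₀/σ₀² + n·x̄/σ²)/(1/σ₀² + n/σ²) = (σ²·μ₀ + σ₀²·n·x̄)/(σ² + n·σ₀²) = (42.1201·389.80 + 11067.04·2352.66)/66444.3601 = 26053400.74138/66444.3601 = 392.1085.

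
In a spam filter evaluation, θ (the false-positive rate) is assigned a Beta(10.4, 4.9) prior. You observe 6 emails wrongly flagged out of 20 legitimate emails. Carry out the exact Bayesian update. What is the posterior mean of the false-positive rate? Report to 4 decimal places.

0.4646

The Beta prior is conjugate to a Binomial/Bernoulli likelihood; the update adds successes to α and failures to β.
Posterior: Beta(α+k, β+n−k) = Beta(10.4+6, 4.9+14) = Beta(16.4, 18.9).
Posterior mean = α/(α+β) = 16.4/35.3 = 0.4646.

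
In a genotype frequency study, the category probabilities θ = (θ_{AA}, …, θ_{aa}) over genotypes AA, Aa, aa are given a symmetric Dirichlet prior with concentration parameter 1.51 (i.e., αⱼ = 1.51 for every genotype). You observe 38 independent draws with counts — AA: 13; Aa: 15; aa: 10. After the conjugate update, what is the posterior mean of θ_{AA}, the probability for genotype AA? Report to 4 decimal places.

0.3412

The Dirichlet prior is conjugate to the Multinomial likelihood: each posterior αⱼ = prior αⱼ + observed count nⱼ.
Posterior concentration: (14.51, 16.51, 11.51), total = 42.53.
E[θ_{AA}|data] = α_{AA}/Σα = 14.51/42.53 = 0.3412.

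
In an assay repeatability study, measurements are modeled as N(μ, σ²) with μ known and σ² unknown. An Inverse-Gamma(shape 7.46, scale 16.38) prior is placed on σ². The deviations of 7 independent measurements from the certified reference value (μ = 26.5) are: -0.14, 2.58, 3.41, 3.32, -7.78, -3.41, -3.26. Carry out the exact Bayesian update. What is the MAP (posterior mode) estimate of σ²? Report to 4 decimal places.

6.0565

With known mean μ and an Inverse-Gamma(α, β) prior on σ², the Normal likelihood is conjugate: posterior is Inv-Gamma(α + n/2, β + Σ(xᵢ−μ)²/2).
Σ(xᵢ−μ)² = (-0.14)² + (2.58)² + (3.41)² + (3.32)² + (-7.78)² + (-3.41)² + (-3.26)² = 112.1106.
Posterior: Inv-Gamma(7.46 + 7/2, 16.38 + 112.1106/2) = Inv-Gamma(10.96, 72.43530).
Mode = β/(α+1) = 72.43530/11.96 = 6.0565.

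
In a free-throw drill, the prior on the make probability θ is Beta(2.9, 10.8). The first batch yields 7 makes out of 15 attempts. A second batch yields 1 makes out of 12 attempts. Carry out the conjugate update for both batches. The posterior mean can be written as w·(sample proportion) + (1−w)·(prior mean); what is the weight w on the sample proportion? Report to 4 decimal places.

0.6634

The Beta prior is conjugate to a Binomial/Bernoulli likelihood; the update adds successes to α and failures to β.
Total number of attempts: n = 15 + 12 = 27.
Posterior mean = (α₀+k)/(α₀+β₀+n) = [n/(α₀+β₀+n)]·(k/n) + [(α₀+β₀)/(α₀+β₀+n)]·α₀/(α₀+β₀), so only n and the prior enter the weight.
The weight on the data is w = n/(α₀+β₀+n) = 27/(2.9+10.8+27) = 27/40.7 = 0.6634.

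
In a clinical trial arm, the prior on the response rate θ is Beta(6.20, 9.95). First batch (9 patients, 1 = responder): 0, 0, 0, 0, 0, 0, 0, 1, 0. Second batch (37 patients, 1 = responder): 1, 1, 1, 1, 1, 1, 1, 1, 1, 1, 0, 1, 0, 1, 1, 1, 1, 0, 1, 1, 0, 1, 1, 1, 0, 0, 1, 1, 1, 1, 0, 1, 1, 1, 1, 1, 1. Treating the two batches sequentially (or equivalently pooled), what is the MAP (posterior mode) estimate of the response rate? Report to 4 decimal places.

0.6018

The Beta prior is conjugate to a Binomial/Bernoulli likelihood; the update adds successes to α and failures to β.
After batch 1: Beta(6.20+1, 9.95+8) = Beta(7.20, 17.95).
After batch 2: Beta(7.20+30, 17.95+7) = Beta(37.20, 24.95).
Mode of Beta(a,b) for a,b>1 is (a−1)/(a+b−2) = 36.20/60.15 = 0.6018.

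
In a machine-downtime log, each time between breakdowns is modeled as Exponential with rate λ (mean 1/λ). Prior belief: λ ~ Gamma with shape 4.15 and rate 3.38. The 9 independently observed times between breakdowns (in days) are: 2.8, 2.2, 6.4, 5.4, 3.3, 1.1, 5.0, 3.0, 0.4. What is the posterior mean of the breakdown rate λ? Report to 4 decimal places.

With a Gamma(shape α, rate β) prior on the exponential rate λ, the posterior after n observations with total T = Σxᵢ is Gamma(α+n, β+T).
Sum of observations T = 29.6 days; n = 9.
Posterior: Gamma(4.15+9, 3.38+29.6) = Gamma(13.15, 32.98).
Posterior mean of λ = α/β = 13.15/32.98 = 0.3987.

0.3987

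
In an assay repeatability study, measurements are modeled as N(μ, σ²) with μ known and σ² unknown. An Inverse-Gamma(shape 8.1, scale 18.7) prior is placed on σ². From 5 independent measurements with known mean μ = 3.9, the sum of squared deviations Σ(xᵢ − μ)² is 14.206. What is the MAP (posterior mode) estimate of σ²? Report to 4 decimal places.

2.2244

With known mean μ and an Inverse-Gamma(α, β) prior on σ², the Normal likelihood is conjugate: posterior is Inv-Gamma(α + n/2, β + Σ(xᵢ−μ)²/2).
Posterior: Inv-Gamma(8.1 + 5/2, 18.7 + 14.206/2) = Inv-Gamma(10.60, 25.8030).
Mode = β/(α+1) = 25.8030/11.60 = 2.2244.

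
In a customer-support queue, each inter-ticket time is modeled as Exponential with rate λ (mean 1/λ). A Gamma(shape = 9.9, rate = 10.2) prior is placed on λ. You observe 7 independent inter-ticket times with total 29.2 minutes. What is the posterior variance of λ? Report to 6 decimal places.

0.010887

With a Gamma(shape α, rate β) prior on the exponential rate λ, the posterior after n observations with total T = Σxᵢ is Gamma(α+n, β+T).
Posterior: Gamma(9.9+7, 10.2+29.2) = Gamma(16.9, 39.4).
Var = α/β² = 0.010887.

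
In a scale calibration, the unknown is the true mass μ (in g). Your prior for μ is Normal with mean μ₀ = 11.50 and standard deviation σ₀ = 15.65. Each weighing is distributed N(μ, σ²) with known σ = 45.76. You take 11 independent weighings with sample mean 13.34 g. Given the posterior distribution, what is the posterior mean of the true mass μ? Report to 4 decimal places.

12.5353

For Normal data with known variance σ², a Normal(μ₀, σ₀²) prior on μ is conjugate. Posterior precision = 1/σ₀² + n/σ²; posterior mean is the precision-weighted average of μ₀ and x̄.
n·x̄ = 11·13.34 = 146.74.
σ₀² = 15.65² = 244.9225, σ² = 45.76² = 2093.9776; σ² + n·σ₀² = 2093.9776 + 11·244.9225 = 4788.1251.
Posterior mean = (μ₀/σ₀² + n·x̄/σ²)/(1/σ₀² + n/σ²) = (σ²·μ₀ + σ₀²·n·x̄)/(σ² + n·σ₀²) = (2093.9776·11.50 + 244.9225·146.74)/4788.1251 = 60020.67005/4788.1251 = 12.5353.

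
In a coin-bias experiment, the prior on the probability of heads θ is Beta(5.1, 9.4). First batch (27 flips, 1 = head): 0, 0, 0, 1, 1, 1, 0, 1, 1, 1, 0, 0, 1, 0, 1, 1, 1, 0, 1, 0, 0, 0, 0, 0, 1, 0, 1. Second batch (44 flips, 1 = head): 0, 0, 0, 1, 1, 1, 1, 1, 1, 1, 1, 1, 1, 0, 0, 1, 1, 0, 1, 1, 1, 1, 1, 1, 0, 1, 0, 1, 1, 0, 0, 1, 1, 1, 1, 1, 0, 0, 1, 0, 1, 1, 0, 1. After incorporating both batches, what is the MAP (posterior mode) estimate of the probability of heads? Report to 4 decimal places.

The Beta prior is conjugate to a Binomial/Bernoulli likelihood; the update adds successes to α and failures to β.
After batch 1: Beta(5.1+13, 9.4+14) = Beta(18.1, 23.4).
After batch 2: Beta(18.1+30, 23.4+14) = Beta(48.1, 37.4).
Mode of Beta(a,b) for a,b>1 is (a−1)/(a+b−2) = 47.1/83.5 = 0.5641.

0.5641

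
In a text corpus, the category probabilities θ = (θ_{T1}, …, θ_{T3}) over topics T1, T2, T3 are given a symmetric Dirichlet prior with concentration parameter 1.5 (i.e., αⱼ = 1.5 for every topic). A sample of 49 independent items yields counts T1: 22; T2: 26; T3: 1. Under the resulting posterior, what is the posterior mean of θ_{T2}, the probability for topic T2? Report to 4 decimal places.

0.5140

The Dirichlet prior is conjugate to the Multinomial likelihood: each posterior αⱼ = prior αⱼ + observed count nⱼ.
Posterior concentration: (23.5, 27.5, 2.5), total = 53.5.
E[θ_{T2}|data] = α_{T2}/Σα = 27.5/53.5 = 0.5140.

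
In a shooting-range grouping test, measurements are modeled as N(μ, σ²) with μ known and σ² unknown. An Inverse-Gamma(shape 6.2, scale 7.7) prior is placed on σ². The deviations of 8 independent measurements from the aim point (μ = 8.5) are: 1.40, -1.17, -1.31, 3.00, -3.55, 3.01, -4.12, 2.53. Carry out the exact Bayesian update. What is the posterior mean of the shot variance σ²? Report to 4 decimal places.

4.0480

With known mean μ and an Inverse-Gamma(α, β) prior on σ², the Normal likelihood is conjugate: posterior is Inv-Gamma(α + n/2, β + Σ(xᵢ−μ)²/2).
Σ(xᵢ−μ)² = (1.40)² + (-1.17)² + (-1.31)² + (3.00)² + (-3.55)² + (3.01)² + (-4.12)² + (2.53)² = 59.0829.
Posterior: Inv-Gamma(6.2 + 8/2, 7.7 + 59.0829/2) = Inv-Gamma(10.20, 37.24145).
E[σ²|data] = β/(α−1) = 37.24145/9.20 = 4.0480.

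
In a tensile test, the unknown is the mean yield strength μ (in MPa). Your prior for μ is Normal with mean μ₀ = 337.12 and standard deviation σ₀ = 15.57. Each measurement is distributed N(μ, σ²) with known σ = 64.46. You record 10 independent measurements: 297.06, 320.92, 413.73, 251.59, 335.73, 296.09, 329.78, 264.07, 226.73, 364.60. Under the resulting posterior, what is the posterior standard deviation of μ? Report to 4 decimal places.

For Normal data with known variance σ², a Normal(μ₀, σ₀²) prior on μ is conjugate. Posterior precision = 1/σ₀² + n/σ²; posterior mean is the precision-weighted average of μ₀ and x̄.
σ₀² = 15.57² = 242.4249, σ² = 64.46² = 4155.0916; σ² + n·σ₀² = 4155.0916 + 10·242.4249 = 6579.3406.
Posterior precision = 1/σ₀² + n/σ² = 1/242.4249 + 10/4155.0916 = (σ² + n·σ₀²)/(σ₀²σ²) = 6579.3406/(242.4249·4155.0916); posterior variance σₙ² = σ₀²σ²/(σ² + n·σ₀²) = 242.4249·4155.0916/6579.3406 = 153.100094.
Posterior SD = √σₙ² = √(242.4249·4155.0916/6579.3406) = 12.3734.

12.3734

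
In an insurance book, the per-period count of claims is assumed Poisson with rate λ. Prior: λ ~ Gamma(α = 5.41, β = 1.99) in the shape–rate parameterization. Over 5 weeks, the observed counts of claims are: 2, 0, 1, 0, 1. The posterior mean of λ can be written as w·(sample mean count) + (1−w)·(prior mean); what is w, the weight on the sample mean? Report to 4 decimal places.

With a Gamma(shape α, rate β) prior, the Poisson likelihood is conjugate: the posterior is Gamma(α + ΣXᵢ, β + n).
Posterior mean = (α₀+S)/(β₀+n) = [n/(β₀+n)]·(S/n) + [β₀/(β₀+n)]·(α₀/β₀), so only n and β₀ enter the weight.
Weight on data w = n/(β₀+n) = 5/(1.99+5) = 5/6.99 = 0.7153.

0.7153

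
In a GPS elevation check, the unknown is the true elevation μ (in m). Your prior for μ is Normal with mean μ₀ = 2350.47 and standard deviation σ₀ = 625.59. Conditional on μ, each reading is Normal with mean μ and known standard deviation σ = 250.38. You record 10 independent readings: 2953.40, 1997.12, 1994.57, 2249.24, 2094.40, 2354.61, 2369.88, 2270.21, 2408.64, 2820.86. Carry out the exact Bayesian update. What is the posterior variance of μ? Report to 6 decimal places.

For Normal data with known variance σ², a Normal(μ₀, σ₀²) prior on μ is conjugate. Posterior precision = 1/σ₀² + n/σ²; posterior mean is the precision-weighted average of μ₀ and x̄.
σ₀² = 625.59² = 391362.8481, σ² = 250.38² = 62690.1444; σ² + n·σ₀² = 62690.1444 + 10·391362.8481 = 3976318.6254.
Posterior precision = 1/σ₀² + n/σ² = 1/391362.8481 + 10/62690.1444 = (σ² + n·σ₀²)/(σ₀²σ²) = 3976318.6254/(391362.8481·62690.1444); posterior variance σₙ² = σ₀²σ²/(σ² + n·σ₀²) = 391362.8481·62690.1444/3976318.6254 = 6170.177939.

6170.177939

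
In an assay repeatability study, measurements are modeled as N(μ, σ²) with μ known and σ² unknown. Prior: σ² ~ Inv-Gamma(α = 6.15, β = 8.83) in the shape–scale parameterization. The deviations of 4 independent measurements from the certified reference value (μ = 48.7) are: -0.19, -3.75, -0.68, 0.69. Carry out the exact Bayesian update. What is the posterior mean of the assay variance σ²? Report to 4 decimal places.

2.2865

With known mean μ and an Inverse-Gamma(α, β) prior on σ², the Normal likelihood is conjugate: posterior is Inv-Gamma(α + n/2, β + Σ(xᵢ−μ)²/2).
Σ(xᵢ−μ)² = (-0.19)² + (-3.75)² + (-0.68)² + (0.69)² = 15.0371.
Posterior: Inv-Gamma(6.15 + 4/2, 8.83 + 15.0371/2) = Inv-Gamma(8.15, 16.34855).
E[σ²|data] = β/(α−1) = 16.34855/7.15 = 2.2865.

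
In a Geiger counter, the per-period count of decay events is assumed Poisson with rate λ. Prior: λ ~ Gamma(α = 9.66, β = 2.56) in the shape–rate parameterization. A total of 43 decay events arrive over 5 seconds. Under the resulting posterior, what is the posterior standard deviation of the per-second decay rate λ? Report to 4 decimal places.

With a Gamma(shape α, rate β) prior, the Poisson likelihood is conjugate: the posterior is Gamma(α + ΣXᵢ, β + n).
Posterior: Gamma(α+S, β+n) = Gamma(9.66+43, 2.56+5) = Gamma(52.66, 7.56).
SD = √α/β = √52.66/7.56 = 0.9599.

0.9599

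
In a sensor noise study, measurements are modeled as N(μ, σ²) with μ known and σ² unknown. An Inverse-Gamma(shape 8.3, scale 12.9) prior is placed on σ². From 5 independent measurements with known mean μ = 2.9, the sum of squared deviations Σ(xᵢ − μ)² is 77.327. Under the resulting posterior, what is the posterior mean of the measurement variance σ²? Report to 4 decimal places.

5.2616

With known mean μ and an Inverse-Gamma(α, β) prior on σ², the Normal likelihood is conjugate: posterior is Inv-Gamma(α + n/2, β + Σ(xᵢ−μ)²/2).
Posterior: Inv-Gamma(8.3 + 5/2, 12.9 + 77.327/2) = Inv-Gamma(10.80, 51.5635).
E[σ²|data] = β/(α−1) = 51.5635/9.80 = 5.2616.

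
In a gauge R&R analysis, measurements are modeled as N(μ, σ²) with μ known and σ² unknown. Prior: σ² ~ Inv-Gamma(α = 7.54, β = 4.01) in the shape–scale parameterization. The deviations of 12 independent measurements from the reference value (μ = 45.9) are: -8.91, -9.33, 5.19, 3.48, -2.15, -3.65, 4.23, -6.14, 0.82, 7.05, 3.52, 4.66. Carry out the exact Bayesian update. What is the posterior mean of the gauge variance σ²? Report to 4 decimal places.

14.8135

With known mean μ and an Inverse-Gamma(α, β) prior on σ², the Normal likelihood is conjugate: posterior is Inv-Gamma(α + n/2, β + Σ(xᵢ−μ)²/2).
Σ(xᵢ−μ)² = (-8.91)² + (-9.33)² + (5.19)² + (3.48)² + (-2.15)² + (-3.65)² + (4.23)² + (-6.14)² + (0.82)² + (7.05)² + (3.52)² + (4.66)² = 363.5019.
Posterior: Inv-Gamma(7.54 + 12/2, 4.01 + 363.5019/2) = Inv-Gamma(13.54, 185.76095).
E[σ²|data] = β/(α−1) = 185.76095/12.54 = 14.8135.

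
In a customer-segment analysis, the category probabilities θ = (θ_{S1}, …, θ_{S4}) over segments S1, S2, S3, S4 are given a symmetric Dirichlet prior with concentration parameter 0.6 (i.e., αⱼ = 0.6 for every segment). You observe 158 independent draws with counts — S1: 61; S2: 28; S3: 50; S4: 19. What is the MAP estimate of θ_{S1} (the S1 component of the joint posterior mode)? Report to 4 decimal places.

The Dirichlet prior is conjugate to the Multinomial likelihood: each posterior αⱼ = prior αⱼ + observed count nⱼ.
Posterior concentration: (61.6, 28.6, 50.6, 19.6), total = 160.4.
Joint mode component: (α_{S1}−1)/(Σα−K) = 60.6/156.4 = 0.3875.

0.3875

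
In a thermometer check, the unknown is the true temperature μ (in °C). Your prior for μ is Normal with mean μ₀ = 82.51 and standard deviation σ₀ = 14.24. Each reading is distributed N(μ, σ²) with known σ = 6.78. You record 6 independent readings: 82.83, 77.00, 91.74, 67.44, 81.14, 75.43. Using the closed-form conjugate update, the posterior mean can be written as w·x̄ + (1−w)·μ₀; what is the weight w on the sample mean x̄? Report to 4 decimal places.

For Normal data with known variance σ², a Normal(μ₀, σ₀²) prior on μ is conjugate. Posterior precision = 1/σ₀² + n/σ²; posterior mean is the precision-weighted average of μ₀ and x̄.
σ₀² = 14.24² = 202.7776, σ² = 6.78² = 45.9684. Prior precision 1/σ₀² = 1/202.7776; data precision n/σ² = 6/45.9684.
w = (n/σ²)/(1/σ₀² + n/σ²) = n·σ₀²/(σ² + n·σ₀²) = 6·202.7776/(45.9684 + 6·202.7776) = 1216.6656/1262.634 = 0.9636.

0.9636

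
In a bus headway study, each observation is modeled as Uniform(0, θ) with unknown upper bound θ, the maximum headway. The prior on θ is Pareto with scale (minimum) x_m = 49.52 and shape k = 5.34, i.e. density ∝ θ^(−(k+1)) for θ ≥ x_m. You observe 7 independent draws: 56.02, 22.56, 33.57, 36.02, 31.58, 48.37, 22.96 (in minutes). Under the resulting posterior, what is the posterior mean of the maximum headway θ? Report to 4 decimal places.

60.9600

A Pareto(scale x_m, shape k) prior on the upper bound θ of Uniform(0, θ) is conjugate: posterior is Pareto(max(x_m, max xᵢ), k + n).
Sample maximum = 56.02; prior scale x_m = 49.52 → posterior scale = max = 56.02.
Posterior shape = 5.34 + 7 = 12.34.
E[θ|data] = k·x_m/(k−1) = 12.34·56.02/11.34 = 60.9600.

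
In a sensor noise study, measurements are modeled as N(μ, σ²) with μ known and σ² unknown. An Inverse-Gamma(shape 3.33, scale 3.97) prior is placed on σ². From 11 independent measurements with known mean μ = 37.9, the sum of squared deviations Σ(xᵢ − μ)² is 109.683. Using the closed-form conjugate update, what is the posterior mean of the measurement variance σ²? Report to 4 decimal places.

With known mean μ and an Inverse-Gamma(α, β) prior on σ², the Normal likelihood is conjugate: posterior is Inv-Gamma(α + n/2, β + Σ(xᵢ−μ)²/2).
Posterior: Inv-Gamma(3.33 + 11/2, 3.97 + 109.683/2) = Inv-Gamma(8.83, 58.8115).
E[σ²|data] = β/(α−1) = 58.8115/7.83 = 7.5110.

7.5110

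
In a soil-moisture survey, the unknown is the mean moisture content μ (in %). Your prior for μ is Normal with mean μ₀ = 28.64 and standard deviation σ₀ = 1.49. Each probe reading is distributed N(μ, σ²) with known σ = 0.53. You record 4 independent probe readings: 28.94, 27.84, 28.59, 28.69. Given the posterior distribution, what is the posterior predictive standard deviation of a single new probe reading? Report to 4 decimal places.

For Normal data with known variance σ², a Normal(μ₀, σ₀²) prior on μ is conjugate. Posterior precision = 1/σ₀² + n/σ²; posterior mean is the precision-weighted average of μ₀ and x̄.
σ₀² = 1.49² = 2.2201, σ² = 0.53² = 0.2809; σ² + n·σ₀² = 0.2809 + 4·2.2201 = 9.1613.
Posterior precision = 1/σ₀² + n/σ² = 1/2.2201 + 4/0.2809 = (σ² + n·σ₀²)/(σ₀²σ²) = 9.1613/(2.2201·0.2809); posterior variance σₙ² = σ₀²σ²/(σ² + n·σ₀²) = 2.2201·0.2809/9.1613 = 0.068072.
Predictive variance for one new observation = σₙ² + σ² = 2.2201·0.2809/9.1613 + 0.2809 = σ²·(σ₀² + 9.1613)/9.1613 = 0.2809·11.3814/9.1613 = 0.348972; SD = √(0.2809·11.3814/9.1613) = 0.5907.

0.5907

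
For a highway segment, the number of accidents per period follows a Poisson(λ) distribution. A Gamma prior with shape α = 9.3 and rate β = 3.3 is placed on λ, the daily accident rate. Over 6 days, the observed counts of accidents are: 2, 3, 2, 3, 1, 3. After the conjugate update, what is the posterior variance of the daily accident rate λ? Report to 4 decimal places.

0.2694

With a Gamma(shape α, rate β) prior, the Poisson likelihood is conjugate: the posterior is Gamma(α + ΣXᵢ, β + n).
Sum of counts S = 14 over n = 6 days.
Posterior: Gamma(α+S, β+n) = Gamma(9.3+14, 3.3+6) = Gamma(23.3, 9.3).
Var = α/β² = 23.3/9.3² = 0.2694.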